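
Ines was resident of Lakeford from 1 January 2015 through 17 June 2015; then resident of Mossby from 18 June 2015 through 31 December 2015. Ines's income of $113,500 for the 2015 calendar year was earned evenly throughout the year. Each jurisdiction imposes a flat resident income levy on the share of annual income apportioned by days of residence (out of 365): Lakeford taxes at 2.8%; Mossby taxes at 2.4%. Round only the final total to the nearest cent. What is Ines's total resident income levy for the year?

Lakeford, 1 January – 17 June 2015: 168 days → $113,500 × 2.8% × 168/365 = $1,462.7507
Mossby, 18 June – 31 December 2015: 197 days → $113,500 × 2.4% × 197/365 = $1,470.2137
Total = $2,932.9644

$2,932.96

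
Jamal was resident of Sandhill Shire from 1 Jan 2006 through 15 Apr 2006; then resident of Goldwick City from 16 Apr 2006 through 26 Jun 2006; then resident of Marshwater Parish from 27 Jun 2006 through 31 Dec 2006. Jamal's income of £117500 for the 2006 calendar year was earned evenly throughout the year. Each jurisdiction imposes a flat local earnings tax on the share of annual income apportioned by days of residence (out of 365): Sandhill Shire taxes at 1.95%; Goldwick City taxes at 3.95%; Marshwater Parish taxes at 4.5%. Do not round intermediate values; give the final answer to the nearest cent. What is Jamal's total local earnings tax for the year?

£4298.09

Sandhill Shire, 1 Jan – 15 Apr 2006: 105 days → £117500 × 1.95% × 105/365 = £659.1267
Goldwick City, 16 Apr – 26 Jun 2006: 72 days → £117500 × 3.95% × 72/365 = £915.5342
Marshwater Parish, 27 Jun – 31 Dec 2006: 188 days → £117500 × 4.5% × 188/365 = £2723.4247
Total = £4298.0856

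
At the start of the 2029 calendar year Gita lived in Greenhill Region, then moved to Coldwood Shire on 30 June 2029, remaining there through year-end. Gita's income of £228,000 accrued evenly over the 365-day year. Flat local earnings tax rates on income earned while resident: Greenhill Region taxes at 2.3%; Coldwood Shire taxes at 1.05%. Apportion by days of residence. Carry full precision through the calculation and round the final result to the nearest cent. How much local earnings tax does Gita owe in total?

£3,799.48

Greenhill Region, 1 January – 29 June 2029: 180 days → £228,000 × 2.3% × 180/365 = £2,586.0822
Coldwood Shire, 30 June – 31 December 2029: 185 days → £228,000 × 1.05% × 185/365 = £1,213.3973
Total = £3,799.4795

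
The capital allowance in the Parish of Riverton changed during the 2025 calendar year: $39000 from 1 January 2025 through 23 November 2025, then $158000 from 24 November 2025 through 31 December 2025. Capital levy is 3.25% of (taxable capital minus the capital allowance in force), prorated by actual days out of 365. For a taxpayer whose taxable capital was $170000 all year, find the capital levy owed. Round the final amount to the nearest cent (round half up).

1 January – 23 November 2025: 327 days, exemption $39000 → ($170000 − $39000) × 3.25% × 327/365 = $3814.2534
24 November – 31 December 2025: 38 days, exemption $158000 → ($170000 − $158000) × 3.25% × 38/365 = $40.6027
Total = $3854.8562

$3854.86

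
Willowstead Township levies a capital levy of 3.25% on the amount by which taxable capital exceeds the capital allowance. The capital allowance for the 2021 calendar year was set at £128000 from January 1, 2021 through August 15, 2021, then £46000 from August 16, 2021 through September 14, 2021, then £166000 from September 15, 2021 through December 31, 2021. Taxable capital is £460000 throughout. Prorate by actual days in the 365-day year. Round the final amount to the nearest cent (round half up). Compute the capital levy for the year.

£10643.62

January 1 – August 15, 2021: 227 days, exemption £128000 → (£460000 − £128000) × 3.25% × 227/365 = £6710.4932
August 16 – September 14, 2021: 30 days, exemption £46000 → (£460000 − £46000) × 3.25% × 30/365 = £1105.8904
September 15 – December 31, 2021: 108 days, exemption £166000 → (£460000 − £166000) × 3.25% × 108/365 = £2827.2329
Total = £10643.6164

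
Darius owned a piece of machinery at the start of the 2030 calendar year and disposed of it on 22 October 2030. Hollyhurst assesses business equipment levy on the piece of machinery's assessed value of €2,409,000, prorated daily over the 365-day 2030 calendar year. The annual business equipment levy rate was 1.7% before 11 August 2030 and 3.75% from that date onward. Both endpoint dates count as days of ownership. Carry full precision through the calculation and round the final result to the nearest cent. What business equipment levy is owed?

€42,975.90

1 January – 10 August 2030: 222 days at 1.7% → €2,409,000 × 1.7% × 222/365 = €24,908.4000
11 August – 22 October 2030: 73 days at 3.75% → €2,409,000 × 3.75% × 73/365 = €18,067.5000
Total = €42,975.9000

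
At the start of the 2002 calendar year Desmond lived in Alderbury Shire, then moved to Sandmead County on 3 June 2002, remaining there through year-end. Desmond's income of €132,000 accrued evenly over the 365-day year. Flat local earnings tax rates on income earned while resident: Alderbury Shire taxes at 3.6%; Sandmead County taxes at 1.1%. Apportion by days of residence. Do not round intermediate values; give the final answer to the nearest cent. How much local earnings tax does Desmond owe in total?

Alderbury Shire, 1 January – 2 June 2002: 153 days → €132,000 × 3.6% × 153/365 = €1,991.9342
Sandmead County, 3 June – 31 December 2002: 212 days → €132,000 × 1.1% × 212/365 = €843.3534
Total = €2,835.2877

€2,835.29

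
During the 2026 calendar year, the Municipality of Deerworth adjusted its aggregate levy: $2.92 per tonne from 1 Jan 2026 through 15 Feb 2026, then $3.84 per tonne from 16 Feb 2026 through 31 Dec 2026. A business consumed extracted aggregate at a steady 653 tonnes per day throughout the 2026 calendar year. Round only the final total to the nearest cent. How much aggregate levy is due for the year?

$887,609.84

1 Jan – 15 Feb 2026: 46 days × 653 tonnes/day = 30,038 tonnes at $2.92/tonne → $87,710.96
16 Feb – 31 Dec 2026: 319 days × 653 tonnes/day = 208,307 tonnes at $3.84/tonne → $799,898.88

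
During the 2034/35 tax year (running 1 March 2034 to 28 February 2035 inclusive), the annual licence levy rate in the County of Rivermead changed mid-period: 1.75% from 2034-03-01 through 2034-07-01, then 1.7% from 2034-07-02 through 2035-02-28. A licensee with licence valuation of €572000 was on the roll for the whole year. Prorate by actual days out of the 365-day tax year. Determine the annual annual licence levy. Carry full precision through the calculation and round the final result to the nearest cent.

€9820.38

2034-03-01 to 2034-07-01: 123 days at 1.75% → €572000 × 1.75% × 123/365 = €3373.2329
2034-07-02 to 2035-02-28: 242 days at 1.7% → €572000 × 1.7% × 242/365 = €6447.1452
Total = €9820.3781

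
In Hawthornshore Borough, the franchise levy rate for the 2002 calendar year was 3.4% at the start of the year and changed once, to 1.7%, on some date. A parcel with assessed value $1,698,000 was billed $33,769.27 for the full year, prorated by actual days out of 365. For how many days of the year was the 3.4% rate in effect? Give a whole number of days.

62 days

Let d = days at the first rate; then 365 − d days at the second rate.
$1,698,000 × [3.4%·d + 1.7%·(365−d)] / 365 = $33,769.27
Solving gives d = 62, so the new rate took effect on 4 March 2002.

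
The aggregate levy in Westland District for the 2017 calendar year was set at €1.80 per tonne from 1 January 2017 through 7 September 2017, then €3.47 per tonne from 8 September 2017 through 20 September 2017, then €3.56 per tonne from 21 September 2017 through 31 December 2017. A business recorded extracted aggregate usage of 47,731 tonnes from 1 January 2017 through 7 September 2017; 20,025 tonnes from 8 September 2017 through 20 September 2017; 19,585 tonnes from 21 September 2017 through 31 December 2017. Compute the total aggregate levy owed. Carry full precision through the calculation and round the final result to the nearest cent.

€225125.15

1 January – 7 September 2017: 47,731 tonnes at €1.80/tonne → €85915.80
8 September – 20 September 2017: 20,025 tonnes at €3.47/tonne → €69486.75
21 September – 31 December 2017: 19,585 tonnes at €3.56/tonne → €69722.60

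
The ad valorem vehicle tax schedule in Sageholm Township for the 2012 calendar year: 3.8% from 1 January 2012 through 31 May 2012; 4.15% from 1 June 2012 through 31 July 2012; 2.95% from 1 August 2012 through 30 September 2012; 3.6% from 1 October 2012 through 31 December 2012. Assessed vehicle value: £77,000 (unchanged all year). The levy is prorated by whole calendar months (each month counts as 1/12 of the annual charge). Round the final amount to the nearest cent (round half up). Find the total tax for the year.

£2,823.33

1 January – 31 May 2012: 5 months at 3.8% → £77,000 × 3.8% × 5/12 = £1,219.1667
1 June – 31 July 2012: 2 months at 4.15% → £77,000 × 4.15% × 2/12 = £532.5833
1 August – 30 September 2012: 2 months at 2.95% → £77,000 × 2.95% × 2/12 = £378.5833
1 October – 31 December 2012: 3 months at 3.6% → £77,000 × 3.6% × 3/12 = £693.0000
Total = £2,823.3333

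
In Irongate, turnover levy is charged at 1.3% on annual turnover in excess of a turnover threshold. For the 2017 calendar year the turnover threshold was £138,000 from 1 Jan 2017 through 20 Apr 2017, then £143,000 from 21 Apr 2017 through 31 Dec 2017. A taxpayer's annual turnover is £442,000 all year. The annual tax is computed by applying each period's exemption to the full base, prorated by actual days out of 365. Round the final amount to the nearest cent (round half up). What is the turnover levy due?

£3,906.59

1 Jan – 20 Apr 2017: 110 days, exemption £138,000 → (£442,000 − £138,000) × 1.3% × 110/365 = £1,191.0137
21 Apr – 31 Dec 2017: 255 days, exemption £143,000 → (£442,000 − £143,000) × 1.3% × 255/365 = £2,715.5753
Total = £3,906.5890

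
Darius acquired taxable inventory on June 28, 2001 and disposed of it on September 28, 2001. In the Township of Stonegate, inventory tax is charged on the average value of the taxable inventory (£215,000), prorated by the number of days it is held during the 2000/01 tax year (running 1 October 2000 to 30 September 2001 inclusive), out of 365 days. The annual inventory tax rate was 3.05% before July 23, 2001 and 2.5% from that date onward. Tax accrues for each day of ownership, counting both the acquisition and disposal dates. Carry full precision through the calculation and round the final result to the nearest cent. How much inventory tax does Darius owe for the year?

£1,450.51

June 28 – July 22, 2001: 25 days at 3.05% → £215,000 × 3.05% × 25/365 = £449.1438
July 23 – September 28, 2001: 68 days at 2.5% → £215,000 × 2.5% × 68/365 = £1,001.3699
Total = £1,450.5137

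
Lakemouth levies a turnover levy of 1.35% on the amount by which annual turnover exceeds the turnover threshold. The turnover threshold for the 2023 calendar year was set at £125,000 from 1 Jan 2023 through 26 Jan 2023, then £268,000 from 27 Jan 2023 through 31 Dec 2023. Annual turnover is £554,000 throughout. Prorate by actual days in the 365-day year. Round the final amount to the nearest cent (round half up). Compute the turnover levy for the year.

£3,998.52

1 Jan – 26 Jan 2023: 26 days, exemption £125,000 → (£554,000 − £125,000) × 1.35% × 26/365 = £412.5452
27 Jan – 31 Dec 2023: 339 days, exemption £268,000 → (£554,000 − £268,000) × 1.35% × 339/365 = £3,585.9699
Total = £3,998.5151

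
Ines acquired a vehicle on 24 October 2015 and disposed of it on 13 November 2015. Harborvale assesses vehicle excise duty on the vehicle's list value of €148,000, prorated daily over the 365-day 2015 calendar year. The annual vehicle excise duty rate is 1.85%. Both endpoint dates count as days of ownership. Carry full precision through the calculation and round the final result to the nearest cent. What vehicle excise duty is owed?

€157.53

Days held (24 October – 13 November 2015): 21 out of 365
Tax = €148,000 × 1.85% × 21/365 = €157.5288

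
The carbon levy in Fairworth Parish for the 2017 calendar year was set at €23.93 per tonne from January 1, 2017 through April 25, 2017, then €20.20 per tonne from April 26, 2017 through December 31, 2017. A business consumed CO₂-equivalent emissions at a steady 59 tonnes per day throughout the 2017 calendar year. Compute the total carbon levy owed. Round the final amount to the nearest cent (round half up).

January 1 – April 25, 2017: 115 days × 59 tonnes/day = 6,785 tonnes at €23.93/tonne → €162,365.05
April 26 – December 31, 2017: 250 days × 59 tonnes/day = 14,750 tonnes at €20.20/tonne → €297,950.00

€460,315.05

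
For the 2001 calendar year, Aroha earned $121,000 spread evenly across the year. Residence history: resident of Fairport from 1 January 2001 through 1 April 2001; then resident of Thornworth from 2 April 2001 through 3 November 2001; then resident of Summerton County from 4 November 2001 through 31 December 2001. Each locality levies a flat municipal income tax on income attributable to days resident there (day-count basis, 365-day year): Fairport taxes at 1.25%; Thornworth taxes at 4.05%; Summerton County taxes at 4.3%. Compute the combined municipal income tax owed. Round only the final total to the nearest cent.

Fairport, 1 January – 1 April 2001: 91 days → $121,000 × 1.25% × 91/365 = $377.0890
Thornworth, 2 April – 3 November 2001: 216 days → $121,000 × 4.05% × 216/365 = $2,900.0219
Summerton County, 4 November – 31 December 2001: 58 days → $121,000 × 4.3% × 58/365 = $826.7781
Total = $4,103.8890

$4,103.89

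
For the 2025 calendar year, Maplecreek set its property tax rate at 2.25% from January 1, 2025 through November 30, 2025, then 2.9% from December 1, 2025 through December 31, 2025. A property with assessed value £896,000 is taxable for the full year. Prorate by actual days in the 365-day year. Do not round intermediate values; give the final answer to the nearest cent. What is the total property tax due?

January 1 – November 30, 2025: 334 days at 2.25% → £896,000 × 2.25% × 334/365 = £18,447.7808
December 1 – December 31, 2025: 31 days at 2.9% → £896,000 × 2.9% × 31/365 = £2,206.8603
Total = £20,654.6411

£20,654.64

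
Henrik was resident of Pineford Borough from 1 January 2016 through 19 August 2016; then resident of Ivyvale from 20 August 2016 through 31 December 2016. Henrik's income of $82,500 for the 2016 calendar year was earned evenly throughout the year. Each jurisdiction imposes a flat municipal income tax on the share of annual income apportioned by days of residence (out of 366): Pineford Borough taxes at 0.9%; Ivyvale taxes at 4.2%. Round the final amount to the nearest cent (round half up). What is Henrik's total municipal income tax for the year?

Pineford Borough, 1 January – 19 August 2016: 232 days → $82,500 × 0.9% × 232/366 = $470.6557
Ivyvale, 20 August – 31 December 2016: 134 days → $82,500 × 4.2% × 134/366 = $1,268.6066
Total = $1,739.2623

$1,739.26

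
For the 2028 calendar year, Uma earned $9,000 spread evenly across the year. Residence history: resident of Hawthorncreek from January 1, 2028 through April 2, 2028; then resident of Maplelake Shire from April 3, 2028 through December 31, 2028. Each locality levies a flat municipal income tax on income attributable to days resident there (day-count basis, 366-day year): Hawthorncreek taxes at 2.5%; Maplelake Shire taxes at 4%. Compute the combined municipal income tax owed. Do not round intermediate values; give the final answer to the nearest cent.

Hawthorncreek, January 1 – April 2, 2028: 93 days → $9,000 × 2.5% × 93/366 = $57.1721
Maplelake Shire, April 3 – December 31, 2028: 273 days → $9,000 × 4% × 273/366 = $268.5246
Total = $325.6967

$325.70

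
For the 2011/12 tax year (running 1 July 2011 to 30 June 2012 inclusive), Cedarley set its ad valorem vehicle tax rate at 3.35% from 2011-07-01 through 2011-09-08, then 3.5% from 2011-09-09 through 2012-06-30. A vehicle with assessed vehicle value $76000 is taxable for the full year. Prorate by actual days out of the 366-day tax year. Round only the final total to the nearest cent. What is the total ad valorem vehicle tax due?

2011-07-01 to 2011-09-08: 70 days at 3.35% → $76000 × 3.35% × 70/366 = $486.9399
2011-09-09 to 2012-06-30: 296 days at 3.5% → $76000 × 3.5% × 296/366 = $2151.2568
Total = $2638.1967

$2638.20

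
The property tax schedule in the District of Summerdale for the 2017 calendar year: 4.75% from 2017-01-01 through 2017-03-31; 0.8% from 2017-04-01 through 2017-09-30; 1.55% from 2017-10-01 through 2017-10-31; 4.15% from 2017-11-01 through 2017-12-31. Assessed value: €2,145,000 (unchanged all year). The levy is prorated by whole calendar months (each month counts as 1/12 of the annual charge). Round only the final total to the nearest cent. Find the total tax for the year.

2017-01-01 to 2017-03-31: 3 months at 4.75% → €2,145,000 × 4.75% × 3/12 = €25,471.8750
2017-04-01 to 2017-09-30: 6 months at 0.8% → €2,145,000 × 0.8% × 6/12 = €8,580.0000
2017-10-01 to 2017-10-31: 1 month at 1.55% → €2,145,000 × 1.55% × 1/12 = €2,770.6250
2017-11-01 to 2017-12-31: 2 months at 4.15% → €2,145,000 × 4.15% × 2/12 = €14,836.2500
Total = €51,658.7500

€51,658.75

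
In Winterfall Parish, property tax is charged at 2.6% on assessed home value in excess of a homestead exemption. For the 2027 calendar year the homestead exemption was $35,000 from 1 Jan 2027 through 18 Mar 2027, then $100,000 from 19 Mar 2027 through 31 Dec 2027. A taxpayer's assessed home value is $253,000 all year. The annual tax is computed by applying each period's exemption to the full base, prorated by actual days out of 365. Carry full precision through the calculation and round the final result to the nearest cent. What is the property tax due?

1 Jan – 18 Mar 2027: 77 days, exemption $35,000 → ($253,000 − $35,000) × 2.6% × 77/365 = $1,195.7151
19 Mar – 31 Dec 2027: 288 days, exemption $100,000 → ($253,000 − $100,000) × 2.6% × 288/365 = $3,138.8055
Total = $4,334.5205

$4,334.52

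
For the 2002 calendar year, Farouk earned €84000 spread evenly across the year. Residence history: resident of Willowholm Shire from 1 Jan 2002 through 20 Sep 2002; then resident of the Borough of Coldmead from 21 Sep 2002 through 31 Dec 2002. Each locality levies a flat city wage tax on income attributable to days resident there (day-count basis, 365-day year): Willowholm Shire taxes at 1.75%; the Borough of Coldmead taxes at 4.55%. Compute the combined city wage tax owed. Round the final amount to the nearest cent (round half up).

€2127.27

Willowholm Shire, 1 Jan – 20 Sep 2002: 263 days → €84000 × 1.75% × 263/365 = €1059.2055
The Borough of Coldmead, 21 Sep – 31 Dec 2002: 102 days → €84000 × 4.55% × 102/365 = €1068.0658
Total = €2127.2712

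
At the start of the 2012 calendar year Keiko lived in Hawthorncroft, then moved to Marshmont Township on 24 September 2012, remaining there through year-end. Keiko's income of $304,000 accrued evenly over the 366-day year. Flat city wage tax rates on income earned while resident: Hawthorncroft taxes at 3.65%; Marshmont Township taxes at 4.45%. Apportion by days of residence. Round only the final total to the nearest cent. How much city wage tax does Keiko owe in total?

$11,753.84

Hawthorncroft, 1 January – 23 September 2012: 267 days → $304,000 × 3.65% × 267/366 = $8,094.6230
Marshmont Township, 24 September – 31 December 2012: 99 days → $304,000 × 4.45% × 99/366 = $3,659.2131
Total = $11,753.8361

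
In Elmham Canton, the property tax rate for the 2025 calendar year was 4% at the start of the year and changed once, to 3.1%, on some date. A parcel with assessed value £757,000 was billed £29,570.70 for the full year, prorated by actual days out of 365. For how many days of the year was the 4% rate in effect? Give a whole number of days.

327 days

Let d = days at the first rate; then 365 − d days at the second rate.
£757,000 × [4%·d + 3.1%·(365−d)] / 365 = £29,570.70
Solving gives d = 327, so the new rate took effect on November 24, 2025.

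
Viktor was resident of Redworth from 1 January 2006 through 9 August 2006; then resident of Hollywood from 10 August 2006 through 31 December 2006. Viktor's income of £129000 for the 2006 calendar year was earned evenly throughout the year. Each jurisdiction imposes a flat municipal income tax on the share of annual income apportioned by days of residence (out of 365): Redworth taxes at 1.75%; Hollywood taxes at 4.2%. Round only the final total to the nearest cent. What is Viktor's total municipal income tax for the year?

£3504.38

Redworth, 1 January – 9 August 2006: 221 days → £129000 × 1.75% × 221/365 = £1366.8699
Hollywood, 10 August – 31 December 2006: 144 days → £129000 × 4.2% × 144/365 = £2137.5123
Total = £3504.3822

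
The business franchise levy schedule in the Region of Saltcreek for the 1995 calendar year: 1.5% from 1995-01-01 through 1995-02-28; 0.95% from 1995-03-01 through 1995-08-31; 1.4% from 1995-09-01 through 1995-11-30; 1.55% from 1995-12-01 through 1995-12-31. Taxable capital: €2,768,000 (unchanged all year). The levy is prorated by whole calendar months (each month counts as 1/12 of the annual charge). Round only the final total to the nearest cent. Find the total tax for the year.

1995-01-01 to 1995-02-28: 2 months at 1.5% → €2,768,000 × 1.5% × 2/12 = €6,920.0000
1995-03-01 to 1995-08-31: 6 months at 0.95% → €2,768,000 × 0.95% × 6/12 = €13,148.0000
1995-09-01 to 1995-11-30: 3 months at 1.4% → €2,768,000 × 1.4% × 3/12 = €9,688.0000
1995-12-01 to 1995-12-31: 1 month at 1.55% → €2,768,000 × 1.55% × 1/12 = €3,575.3333
Total = €33,331.3333

€33,331.33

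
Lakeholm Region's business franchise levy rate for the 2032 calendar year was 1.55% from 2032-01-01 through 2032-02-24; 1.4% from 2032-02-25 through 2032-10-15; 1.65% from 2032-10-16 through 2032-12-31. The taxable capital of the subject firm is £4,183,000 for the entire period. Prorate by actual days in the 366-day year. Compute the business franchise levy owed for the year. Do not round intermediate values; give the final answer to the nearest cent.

£61,704.96

2032-01-01 to 2032-02-24: 55 days at 1.55% → £4,183,000 × 1.55% × 55/366 = £9,743.1899
2032-02-25 to 2032-10-15: 234 days at 1.4% → £4,183,000 × 1.4% × 234/366 = £37,441.2787
2032-10-16 to 2032-12-31: 77 days at 1.65% → £4,183,000 × 1.65% × 77/366 = £14,520.4959
Total = £61,704.9645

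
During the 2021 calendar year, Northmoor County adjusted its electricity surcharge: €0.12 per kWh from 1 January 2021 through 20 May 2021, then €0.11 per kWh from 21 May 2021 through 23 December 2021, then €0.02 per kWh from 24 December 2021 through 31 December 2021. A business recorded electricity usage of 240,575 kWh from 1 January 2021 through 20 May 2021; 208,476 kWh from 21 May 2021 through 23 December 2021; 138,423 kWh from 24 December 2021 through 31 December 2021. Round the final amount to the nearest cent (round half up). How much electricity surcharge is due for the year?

1 January – 20 May 2021: 240,575 kWh at €0.12/kWh → €28,869.00
21 May – 23 December 2021: 208,476 kWh at €0.11/kWh → €22,932.36
24 December – 31 December 2021: 138,423 kWh at €0.02/kWh → €2,768.46

€54,569.82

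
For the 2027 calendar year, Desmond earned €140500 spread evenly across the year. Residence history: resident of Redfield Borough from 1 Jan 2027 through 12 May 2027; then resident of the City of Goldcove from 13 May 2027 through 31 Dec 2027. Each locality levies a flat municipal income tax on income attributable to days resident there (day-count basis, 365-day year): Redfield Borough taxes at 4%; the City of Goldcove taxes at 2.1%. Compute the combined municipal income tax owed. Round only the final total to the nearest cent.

€3915.91

Redfield Borough, 1 Jan – 12 May 2027: 132 days → €140500 × 4% × 132/365 = €2032.4384
The City of Goldcove, 13 May – 31 Dec 2027: 233 days → €140500 × 2.1% × 233/365 = €1883.4699
Total = €3915.9082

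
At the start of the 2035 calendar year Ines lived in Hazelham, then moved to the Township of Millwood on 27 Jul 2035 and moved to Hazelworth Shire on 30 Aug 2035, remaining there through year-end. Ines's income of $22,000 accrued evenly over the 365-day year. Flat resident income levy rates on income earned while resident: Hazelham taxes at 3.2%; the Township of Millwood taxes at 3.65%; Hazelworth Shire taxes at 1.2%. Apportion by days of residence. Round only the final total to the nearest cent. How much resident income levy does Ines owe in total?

Hazelham, 1 Jan – 26 Jul 2035: 207 days → $22,000 × 3.2% × 207/365 = $399.2548
The Township of Millwood, 27 Jul – 29 Aug 2035: 34 days → $22,000 × 3.65% × 34/365 = $74.8000
Hazelworth Shire, 30 Aug – 31 Dec 2035: 124 days → $22,000 × 1.2% × 124/365 = $89.6877
Total = $563.7425

$563.74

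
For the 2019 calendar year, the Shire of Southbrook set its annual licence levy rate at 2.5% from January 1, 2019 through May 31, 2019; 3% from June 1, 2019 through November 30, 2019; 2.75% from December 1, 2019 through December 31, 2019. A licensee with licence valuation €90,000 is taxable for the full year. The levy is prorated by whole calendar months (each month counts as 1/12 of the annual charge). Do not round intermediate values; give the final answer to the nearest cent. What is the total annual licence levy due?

€2,493.75

January 1 – May 31, 2019: 5 months at 2.5% → €90,000 × 2.5% × 5/12 = €937.5000
June 1 – November 30, 2019: 6 months at 3% → €90,000 × 3% × 6/12 = €1,350.0000
December 1 – December 31, 2019: 1 month at 2.75% → €90,000 × 2.75% × 1/12 = €206.2500
Total = €2,493.7500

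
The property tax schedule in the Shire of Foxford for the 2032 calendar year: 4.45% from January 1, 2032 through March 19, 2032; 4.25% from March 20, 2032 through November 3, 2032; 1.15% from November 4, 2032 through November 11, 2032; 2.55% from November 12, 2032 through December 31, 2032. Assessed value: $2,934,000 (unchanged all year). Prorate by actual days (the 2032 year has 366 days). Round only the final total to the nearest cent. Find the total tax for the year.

January 1 – March 19, 2032: 79 days at 4.45% → $2,934,000 × 4.45% × 79/366 = $28,181.6311
March 20 – November 3, 2032: 229 days at 4.25% → $2,934,000 × 4.25% × 229/366 = $78,019.5492
November 4 – November 11, 2032: 8 days at 1.15% → $2,934,000 × 1.15% × 8/366 = $737.5082
November 12 – December 31, 2032: 50 days at 2.55% → $2,934,000 × 2.55% × 50/366 = $10,220.9016
Total = $117,159.5902

$117,159.59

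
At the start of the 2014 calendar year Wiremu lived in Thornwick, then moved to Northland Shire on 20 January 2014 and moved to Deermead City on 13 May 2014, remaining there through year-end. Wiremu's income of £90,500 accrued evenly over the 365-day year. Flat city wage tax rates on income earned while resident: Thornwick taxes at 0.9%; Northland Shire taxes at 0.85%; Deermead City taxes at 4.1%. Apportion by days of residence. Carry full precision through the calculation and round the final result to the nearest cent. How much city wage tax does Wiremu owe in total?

Thornwick, 1 January – 19 January 2014: 19 days → £90,500 × 0.9% × 19/365 = £42.3986
Northland Shire, 20 January – 12 May 2014: 113 days → £90,500 × 0.85% × 113/365 = £238.1514
Deermead City, 13 May – 31 December 2014: 233 days → £90,500 × 4.1% × 233/365 = £2,368.6205
Total = £2,649.1705

£2,649.17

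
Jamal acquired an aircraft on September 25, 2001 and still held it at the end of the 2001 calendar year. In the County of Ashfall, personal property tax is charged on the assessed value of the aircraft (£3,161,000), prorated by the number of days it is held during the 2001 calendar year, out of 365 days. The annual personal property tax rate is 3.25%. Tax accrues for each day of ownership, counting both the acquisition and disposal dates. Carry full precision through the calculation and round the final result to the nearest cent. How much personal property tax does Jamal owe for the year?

£27,582.97

Days held (September 25 – December 31, 2001): 98 out of 365
Tax = £3,161,000 × 3.25% × 98/365 = £27,582.9726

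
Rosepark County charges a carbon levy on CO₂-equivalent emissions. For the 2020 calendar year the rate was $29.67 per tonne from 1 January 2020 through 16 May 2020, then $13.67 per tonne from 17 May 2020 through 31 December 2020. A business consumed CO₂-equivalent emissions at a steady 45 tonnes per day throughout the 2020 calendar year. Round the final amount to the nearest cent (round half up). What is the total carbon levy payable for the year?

$323,784.90

1 January – 16 May 2020: 137 days × 45 tonnes/day = 6,165 tonnes at $29.67/tonne → $182,915.55
17 May – 31 December 2020: 229 days × 45 tonnes/day = 10,305 tonnes at $13.67/tonne → $140,869.35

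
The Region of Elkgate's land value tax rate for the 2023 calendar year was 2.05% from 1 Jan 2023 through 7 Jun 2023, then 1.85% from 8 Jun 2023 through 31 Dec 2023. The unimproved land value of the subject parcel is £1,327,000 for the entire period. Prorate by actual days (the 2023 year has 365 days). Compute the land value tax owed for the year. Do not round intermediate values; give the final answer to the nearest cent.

1 Jan – 7 Jun 2023: 158 days at 2.05% → £1,327,000 × 2.05% × 158/365 = £11,775.7616
8 Jun – 31 Dec 2023: 207 days at 1.85% → £1,327,000 × 1.85% × 207/365 = £13,922.5932
Total = £25,698.3548

£25,698.35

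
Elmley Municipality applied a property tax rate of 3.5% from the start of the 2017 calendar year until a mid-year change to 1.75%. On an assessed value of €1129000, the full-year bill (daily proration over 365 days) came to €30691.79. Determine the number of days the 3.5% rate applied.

Let d = days at the first rate; then 365 − d days at the second rate.
€1129000 × [3.5%·d + 1.75%·(365−d)] / 365 = €30691.79
Solving gives d = 202, so the new rate took effect on July 22, 2017.

202 days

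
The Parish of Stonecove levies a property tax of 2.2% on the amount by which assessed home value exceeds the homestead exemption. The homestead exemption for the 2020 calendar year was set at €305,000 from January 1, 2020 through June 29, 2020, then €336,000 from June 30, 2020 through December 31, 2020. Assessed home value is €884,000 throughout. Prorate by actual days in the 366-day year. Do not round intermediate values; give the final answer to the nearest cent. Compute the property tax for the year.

€12,393.27

January 1 – June 29, 2020: 181 days, exemption €305,000 → (€884,000 − €305,000) × 2.2% × 181/366 = €6,299.3934
June 30 – December 31, 2020: 185 days, exemption €336,000 → (€884,000 − €336,000) × 2.2% × 185/366 = €6,093.8798
Total = €12,393.2732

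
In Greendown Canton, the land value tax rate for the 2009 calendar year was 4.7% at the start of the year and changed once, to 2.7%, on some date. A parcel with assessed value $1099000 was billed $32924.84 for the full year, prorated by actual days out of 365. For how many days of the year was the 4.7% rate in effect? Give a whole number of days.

54 days

Let d = days at the first rate; then 365 − d days at the second rate.
$1099000 × [4.7%·d + 2.7%·(365−d)] / 365 = $32924.84
Solving gives d = 54, so the new rate took effect on 24 Feb 2009.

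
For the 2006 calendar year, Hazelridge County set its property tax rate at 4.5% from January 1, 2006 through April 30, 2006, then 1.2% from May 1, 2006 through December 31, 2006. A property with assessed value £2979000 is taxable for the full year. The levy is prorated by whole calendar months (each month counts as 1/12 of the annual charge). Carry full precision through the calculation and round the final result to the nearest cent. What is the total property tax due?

£68517.00

January 1 – April 30, 2006: 4 months at 4.5% → £2979000 × 4.5% × 4/12 = £44685.0000
May 1 – December 31, 2006: 8 months at 1.2% → £2979000 × 1.2% × 8/12 = £23832.0000
Total = £68517.0000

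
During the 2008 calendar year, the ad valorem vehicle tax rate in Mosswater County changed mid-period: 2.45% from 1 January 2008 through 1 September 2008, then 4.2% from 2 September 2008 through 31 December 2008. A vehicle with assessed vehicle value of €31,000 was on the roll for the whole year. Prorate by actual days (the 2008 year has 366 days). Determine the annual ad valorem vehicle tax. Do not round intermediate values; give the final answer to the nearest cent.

€938.85

1 January – 1 September 2008: 245 days at 2.45% → €31,000 × 2.45% × 245/366 = €508.4085
2 September – 31 December 2008: 121 days at 4.2% → €31,000 × 4.2% × 121/366 = €430.4426
Total = €938.8511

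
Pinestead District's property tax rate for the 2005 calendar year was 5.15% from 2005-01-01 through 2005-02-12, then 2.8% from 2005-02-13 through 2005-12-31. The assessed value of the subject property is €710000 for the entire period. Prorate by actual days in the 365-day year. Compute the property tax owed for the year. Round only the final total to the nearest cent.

2005-01-01 to 2005-02-12: 43 days at 5.15% → €710000 × 5.15% × 43/365 = €4307.6575
2005-02-13 to 2005-12-31: 322 days at 2.8% → €710000 × 2.8% × 322/365 = €17537.9726
Total = €21845.6301

€21845.63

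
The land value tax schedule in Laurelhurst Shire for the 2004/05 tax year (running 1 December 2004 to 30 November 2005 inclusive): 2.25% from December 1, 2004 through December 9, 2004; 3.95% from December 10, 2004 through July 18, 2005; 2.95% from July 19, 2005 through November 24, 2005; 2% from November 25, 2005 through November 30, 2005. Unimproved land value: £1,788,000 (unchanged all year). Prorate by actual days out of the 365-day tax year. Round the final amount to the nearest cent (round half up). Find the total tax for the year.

£62,984.14

December 1 – December 9, 2004: 9 days at 2.25% → £1,788,000 × 2.25% × 9/365 = £991.9726
December 10, 2004 – July 18, 2005: 221 days at 3.95% → £1,788,000 × 3.95% × 221/365 = £42,762.5918
July 19 – November 24, 2005: 129 days at 2.95% → £1,788,000 × 2.95% × 129/365 = £18,641.7370
November 25 – November 30, 2005: 6 days at 2% → £1,788,000 × 2% × 6/365 = £587.8356
Total = £62,984.1370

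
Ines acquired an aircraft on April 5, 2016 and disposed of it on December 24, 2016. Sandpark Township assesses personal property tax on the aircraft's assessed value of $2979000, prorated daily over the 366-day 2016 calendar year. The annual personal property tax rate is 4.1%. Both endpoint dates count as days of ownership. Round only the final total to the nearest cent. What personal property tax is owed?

$88100.26

Days held (April 5 – December 24, 2016): 264 out of 366
Tax = $2979000 × 4.1% × 264/366 = $88100.2623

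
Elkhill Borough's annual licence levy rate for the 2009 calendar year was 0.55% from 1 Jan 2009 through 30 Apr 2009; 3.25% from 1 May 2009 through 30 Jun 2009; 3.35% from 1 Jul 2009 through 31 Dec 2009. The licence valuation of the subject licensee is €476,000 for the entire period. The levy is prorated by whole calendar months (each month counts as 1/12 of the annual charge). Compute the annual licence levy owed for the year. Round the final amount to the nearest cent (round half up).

1 Jan – 30 Apr 2009: 4 months at 0.55% → €476,000 × 0.55% × 4/12 = €872.6667
1 May – 30 Jun 2009: 2 months at 3.25% → €476,000 × 3.25% × 2/12 = €2,578.3333
1 Jul – 31 Dec 2009: 6 months at 3.35% → €476,000 × 3.35% × 6/12 = €7,973.0000
Total = €11,424.0000

€11,424.00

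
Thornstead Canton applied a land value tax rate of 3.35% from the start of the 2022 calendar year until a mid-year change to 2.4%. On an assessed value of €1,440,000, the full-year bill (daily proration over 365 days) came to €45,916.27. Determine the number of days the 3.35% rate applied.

Let d = days at the first rate; then 365 − d days at the second rate.
€1,440,000 × [3.35%·d + 2.4%·(365−d)] / 365 = €45,916.27
Solving gives d = 303, so the new rate took effect on October 31, 2022.

303 days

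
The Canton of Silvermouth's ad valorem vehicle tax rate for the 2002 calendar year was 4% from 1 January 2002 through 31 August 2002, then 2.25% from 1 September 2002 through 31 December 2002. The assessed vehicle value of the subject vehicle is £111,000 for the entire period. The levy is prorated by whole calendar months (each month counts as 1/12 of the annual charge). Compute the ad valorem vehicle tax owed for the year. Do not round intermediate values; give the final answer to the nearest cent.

£3,792.50

1 January – 31 August 2002: 8 months at 4% → £111,000 × 4% × 8/12 = £2,960.0000
1 September – 31 December 2002: 4 months at 2.25% → £111,000 × 2.25% × 4/12 = £832.5000
Total = £3,792.5000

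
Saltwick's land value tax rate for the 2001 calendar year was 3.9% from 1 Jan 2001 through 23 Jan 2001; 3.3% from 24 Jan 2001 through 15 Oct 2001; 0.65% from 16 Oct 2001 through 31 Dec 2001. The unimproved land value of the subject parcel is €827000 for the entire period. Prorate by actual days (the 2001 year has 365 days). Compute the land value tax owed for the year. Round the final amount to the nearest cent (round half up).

€22980.40

1 Jan – 23 Jan 2001: 23 days at 3.9% → €827000 × 3.9% × 23/365 = €2032.3808
24 Jan – 15 Oct 2001: 265 days at 3.3% → €827000 × 3.3% × 265/365 = €19814.0137
16 Oct – 31 Dec 2001: 77 days at 0.65% → €827000 × 0.65% × 77/365 = €1134.0096
Total = €22980.4041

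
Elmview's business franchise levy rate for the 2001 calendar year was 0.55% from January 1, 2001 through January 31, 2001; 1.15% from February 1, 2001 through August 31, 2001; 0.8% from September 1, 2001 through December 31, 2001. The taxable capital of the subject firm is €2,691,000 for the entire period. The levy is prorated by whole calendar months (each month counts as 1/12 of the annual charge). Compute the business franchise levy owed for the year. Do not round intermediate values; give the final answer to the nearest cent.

January 1 – January 31, 2001: 1 month at 0.55% → €2,691,000 × 0.55% × 1/12 = €1,233.3750
February 1 – August 31, 2001: 7 months at 1.15% → €2,691,000 × 1.15% × 7/12 = €18,052.1250
September 1 – December 31, 2001: 4 months at 0.8% → €2,691,000 × 0.8% × 4/12 = €7,176.0000
Total = €26,461.5000

€26,461.50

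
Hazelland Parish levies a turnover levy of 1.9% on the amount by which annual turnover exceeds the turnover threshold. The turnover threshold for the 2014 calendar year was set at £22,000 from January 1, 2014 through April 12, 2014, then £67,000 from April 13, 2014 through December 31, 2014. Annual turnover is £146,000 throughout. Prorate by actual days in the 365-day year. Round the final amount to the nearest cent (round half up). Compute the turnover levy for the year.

£1,739.93

January 1 – April 12, 2014: 102 days, exemption £22,000 → (£146,000 − £22,000) × 1.9% × 102/365 = £658.3890
April 13 – December 31, 2014: 263 days, exemption £67,000 → (£146,000 − £67,000) × 1.9% × 263/365 = £1,081.5425
Total = £1,739.9315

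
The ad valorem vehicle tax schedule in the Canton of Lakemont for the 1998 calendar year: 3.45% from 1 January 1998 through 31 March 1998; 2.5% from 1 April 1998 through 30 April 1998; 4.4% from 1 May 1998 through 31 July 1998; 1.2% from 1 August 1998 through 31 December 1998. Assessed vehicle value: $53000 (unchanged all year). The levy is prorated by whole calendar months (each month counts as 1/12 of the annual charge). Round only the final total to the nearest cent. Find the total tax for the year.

1 January – 31 March 1998: 3 months at 3.45% → $53000 × 3.45% × 3/12 = $457.1250
1 April – 30 April 1998: 1 month at 2.5% → $53000 × 2.5% × 1/12 = $110.4167
1 May – 31 July 1998: 3 months at 4.4% → $53000 × 4.4% × 3/12 = $583.0000
1 August – 31 December 1998: 5 months at 1.2% → $53000 × 1.2% × 5/12 = $265.0000
Total = $1415.5417

$1415.54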